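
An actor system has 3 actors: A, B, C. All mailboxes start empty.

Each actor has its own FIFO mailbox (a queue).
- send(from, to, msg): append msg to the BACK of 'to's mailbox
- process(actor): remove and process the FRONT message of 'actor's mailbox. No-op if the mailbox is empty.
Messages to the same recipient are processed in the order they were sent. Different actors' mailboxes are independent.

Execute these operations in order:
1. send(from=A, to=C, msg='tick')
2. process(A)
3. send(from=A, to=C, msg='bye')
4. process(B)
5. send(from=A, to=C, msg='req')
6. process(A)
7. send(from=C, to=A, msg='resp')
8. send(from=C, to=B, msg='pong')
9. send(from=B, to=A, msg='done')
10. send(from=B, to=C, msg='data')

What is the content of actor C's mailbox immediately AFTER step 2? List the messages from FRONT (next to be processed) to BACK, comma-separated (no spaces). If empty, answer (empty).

After 1 (send(from=A, to=C, msg='tick')): A:[] B:[] C:[tick]
After 2 (process(A)): A:[] B:[] C:[tick]

tick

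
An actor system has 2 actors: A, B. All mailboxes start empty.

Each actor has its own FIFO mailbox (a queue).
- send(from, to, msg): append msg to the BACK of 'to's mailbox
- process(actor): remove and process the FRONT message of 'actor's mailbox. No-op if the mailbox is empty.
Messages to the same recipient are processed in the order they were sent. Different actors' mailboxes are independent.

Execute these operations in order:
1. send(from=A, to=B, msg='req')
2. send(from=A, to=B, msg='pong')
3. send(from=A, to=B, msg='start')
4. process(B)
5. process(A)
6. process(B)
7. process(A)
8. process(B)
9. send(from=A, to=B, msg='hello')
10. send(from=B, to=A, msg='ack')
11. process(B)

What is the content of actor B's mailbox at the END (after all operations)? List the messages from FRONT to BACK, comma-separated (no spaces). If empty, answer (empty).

Answer: (empty)

Derivation:
After 1 (send(from=A, to=B, msg='req')): A:[] B:[req]
After 2 (send(from=A, to=B, msg='pong')): A:[] B:[req,pong]
After 3 (send(from=A, to=B, msg='start')): A:[] B:[req,pong,start]
After 4 (process(B)): A:[] B:[pong,start]
After 5 (process(A)): A:[] B:[pong,start]
After 6 (process(B)): A:[] B:[start]
After 7 (process(A)): A:[] B:[start]
After 8 (process(B)): A:[] B:[]
After 9 (send(from=A, to=B, msg='hello')): A:[] B:[hello]
After 10 (send(from=B, to=A, msg='ack')): A:[ack] B:[hello]
After 11 (process(B)): A:[ack] B:[]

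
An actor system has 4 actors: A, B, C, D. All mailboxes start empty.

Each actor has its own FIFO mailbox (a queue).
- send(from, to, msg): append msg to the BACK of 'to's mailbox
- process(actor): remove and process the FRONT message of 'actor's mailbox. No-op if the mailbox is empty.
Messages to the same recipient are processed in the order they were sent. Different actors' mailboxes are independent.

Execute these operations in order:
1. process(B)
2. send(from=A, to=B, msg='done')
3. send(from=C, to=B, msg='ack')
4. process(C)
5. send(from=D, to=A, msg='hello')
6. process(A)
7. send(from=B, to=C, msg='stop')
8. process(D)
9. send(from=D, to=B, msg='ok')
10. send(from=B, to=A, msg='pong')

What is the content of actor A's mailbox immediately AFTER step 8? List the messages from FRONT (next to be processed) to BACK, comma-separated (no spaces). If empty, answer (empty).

After 1 (process(B)): A:[] B:[] C:[] D:[]
After 2 (send(from=A, to=B, msg='done')): A:[] B:[done] C:[] D:[]
After 3 (send(from=C, to=B, msg='ack')): A:[] B:[done,ack] C:[] D:[]
After 4 (process(C)): A:[] B:[done,ack] C:[] D:[]
After 5 (send(from=D, to=A, msg='hello')): A:[hello] B:[done,ack] C:[] D:[]
After 6 (process(A)): A:[] B:[done,ack] C:[] D:[]
After 7 (send(from=B, to=C, msg='stop')): A:[] B:[done,ack] C:[stop] D:[]
After 8 (process(D)): A:[] B:[done,ack] C:[stop] D:[]

(empty)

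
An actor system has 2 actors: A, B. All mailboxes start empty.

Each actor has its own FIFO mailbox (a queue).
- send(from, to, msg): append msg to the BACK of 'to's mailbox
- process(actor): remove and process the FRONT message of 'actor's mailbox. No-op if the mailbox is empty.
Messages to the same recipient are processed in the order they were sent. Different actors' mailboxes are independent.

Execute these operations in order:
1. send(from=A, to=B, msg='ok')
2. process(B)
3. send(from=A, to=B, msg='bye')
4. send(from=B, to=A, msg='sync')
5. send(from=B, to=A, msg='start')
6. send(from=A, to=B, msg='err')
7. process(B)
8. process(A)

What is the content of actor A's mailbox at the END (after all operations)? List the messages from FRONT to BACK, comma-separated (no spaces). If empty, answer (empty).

After 1 (send(from=A, to=B, msg='ok')): A:[] B:[ok]
After 2 (process(B)): A:[] B:[]
After 3 (send(from=A, to=B, msg='bye')): A:[] B:[bye]
After 4 (send(from=B, to=A, msg='sync')): A:[sync] B:[bye]
After 5 (send(from=B, to=A, msg='start')): A:[sync,start] B:[bye]
After 6 (send(from=A, to=B, msg='err')): A:[sync,start] B:[bye,err]
After 7 (process(B)): A:[sync,start] B:[err]
After 8 (process(A)): A:[start] B:[err]

Answer: start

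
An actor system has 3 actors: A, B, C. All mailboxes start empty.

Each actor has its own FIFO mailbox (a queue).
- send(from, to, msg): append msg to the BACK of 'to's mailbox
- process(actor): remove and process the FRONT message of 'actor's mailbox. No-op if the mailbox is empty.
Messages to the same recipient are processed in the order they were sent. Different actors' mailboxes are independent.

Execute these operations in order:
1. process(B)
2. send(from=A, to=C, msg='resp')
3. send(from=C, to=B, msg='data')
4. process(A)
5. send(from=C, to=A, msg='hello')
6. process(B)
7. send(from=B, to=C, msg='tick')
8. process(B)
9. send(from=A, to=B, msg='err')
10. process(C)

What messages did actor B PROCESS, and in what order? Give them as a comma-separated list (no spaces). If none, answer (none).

Answer: data

Derivation:
After 1 (process(B)): A:[] B:[] C:[]
After 2 (send(from=A, to=C, msg='resp')): A:[] B:[] C:[resp]
After 3 (send(from=C, to=B, msg='data')): A:[] B:[data] C:[resp]
After 4 (process(A)): A:[] B:[data] C:[resp]
After 5 (send(from=C, to=A, msg='hello')): A:[hello] B:[data] C:[resp]
After 6 (process(B)): A:[hello] B:[] C:[resp]
After 7 (send(from=B, to=C, msg='tick')): A:[hello] B:[] C:[resp,tick]
After 8 (process(B)): A:[hello] B:[] C:[resp,tick]
After 9 (send(from=A, to=B, msg='err')): A:[hello] B:[err] C:[resp,tick]
After 10 (process(C)): A:[hello] B:[err] C:[tick]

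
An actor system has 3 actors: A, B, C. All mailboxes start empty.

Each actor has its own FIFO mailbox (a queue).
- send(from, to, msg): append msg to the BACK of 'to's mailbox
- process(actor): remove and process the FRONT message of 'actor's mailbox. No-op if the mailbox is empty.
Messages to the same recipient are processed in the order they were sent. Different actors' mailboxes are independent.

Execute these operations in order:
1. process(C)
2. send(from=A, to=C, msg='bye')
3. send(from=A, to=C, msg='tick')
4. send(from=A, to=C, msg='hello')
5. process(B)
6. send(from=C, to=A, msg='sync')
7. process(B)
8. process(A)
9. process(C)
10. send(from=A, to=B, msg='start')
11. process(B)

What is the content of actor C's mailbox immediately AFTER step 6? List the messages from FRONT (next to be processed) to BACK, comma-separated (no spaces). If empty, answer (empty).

After 1 (process(C)): A:[] B:[] C:[]
After 2 (send(from=A, to=C, msg='bye')): A:[] B:[] C:[bye]
After 3 (send(from=A, to=C, msg='tick')): A:[] B:[] C:[bye,tick]
After 4 (send(from=A, to=C, msg='hello')): A:[] B:[] C:[bye,tick,hello]
After 5 (process(B)): A:[] B:[] C:[bye,tick,hello]
After 6 (send(from=C, to=A, msg='sync')): A:[sync] B:[] C:[bye,tick,hello]

bye,tick,hello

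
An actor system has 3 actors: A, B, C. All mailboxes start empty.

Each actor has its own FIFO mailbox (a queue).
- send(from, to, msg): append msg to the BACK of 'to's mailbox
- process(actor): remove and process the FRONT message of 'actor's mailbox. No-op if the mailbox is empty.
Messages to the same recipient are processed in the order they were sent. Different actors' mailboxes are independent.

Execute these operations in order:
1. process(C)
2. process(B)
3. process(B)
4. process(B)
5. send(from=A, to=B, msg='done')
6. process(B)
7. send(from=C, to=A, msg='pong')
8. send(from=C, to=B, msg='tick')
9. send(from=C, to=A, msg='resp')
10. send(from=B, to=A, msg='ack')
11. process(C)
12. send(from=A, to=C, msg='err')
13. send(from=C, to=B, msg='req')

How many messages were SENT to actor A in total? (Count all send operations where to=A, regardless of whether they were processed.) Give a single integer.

Answer: 3

Derivation:
After 1 (process(C)): A:[] B:[] C:[]
After 2 (process(B)): A:[] B:[] C:[]
After 3 (process(B)): A:[] B:[] C:[]
After 4 (process(B)): A:[] B:[] C:[]
After 5 (send(from=A, to=B, msg='done')): A:[] B:[done] C:[]
After 6 (process(B)): A:[] B:[] C:[]
After 7 (send(from=C, to=A, msg='pong')): A:[pong] B:[] C:[]
After 8 (send(from=C, to=B, msg='tick')): A:[pong] B:[tick] C:[]
After 9 (send(from=C, to=A, msg='resp')): A:[pong,resp] B:[tick] C:[]
After 10 (send(from=B, to=A, msg='ack')): A:[pong,resp,ack] B:[tick] C:[]
After 11 (process(C)): A:[pong,resp,ack] B:[tick] C:[]
After 12 (send(from=A, to=C, msg='err')): A:[pong,resp,ack] B:[tick] C:[err]
After 13 (send(from=C, to=B, msg='req')): A:[pong,resp,ack] B:[tick,req] C:[err]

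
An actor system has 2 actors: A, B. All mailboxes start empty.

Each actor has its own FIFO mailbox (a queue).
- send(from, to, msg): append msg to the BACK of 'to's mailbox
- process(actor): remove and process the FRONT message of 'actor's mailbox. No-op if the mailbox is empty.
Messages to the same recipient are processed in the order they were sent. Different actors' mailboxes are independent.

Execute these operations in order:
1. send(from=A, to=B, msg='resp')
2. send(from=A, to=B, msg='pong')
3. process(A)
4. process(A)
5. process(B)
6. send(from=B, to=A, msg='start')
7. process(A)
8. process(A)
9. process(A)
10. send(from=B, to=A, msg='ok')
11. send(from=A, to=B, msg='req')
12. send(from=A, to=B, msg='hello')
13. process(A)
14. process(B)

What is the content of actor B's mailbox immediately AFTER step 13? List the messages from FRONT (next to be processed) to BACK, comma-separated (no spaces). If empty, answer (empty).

After 1 (send(from=A, to=B, msg='resp')): A:[] B:[resp]
After 2 (send(from=A, to=B, msg='pong')): A:[] B:[resp,pong]
After 3 (process(A)): A:[] B:[resp,pong]
After 4 (process(A)): A:[] B:[resp,pong]
After 5 (process(B)): A:[] B:[pong]
After 6 (send(from=B, to=A, msg='start')): A:[start] B:[pong]
After 7 (process(A)): A:[] B:[pong]
After 8 (process(A)): A:[] B:[pong]
After 9 (process(A)): A:[] B:[pong]
After 10 (send(from=B, to=A, msg='ok')): A:[ok] B:[pong]
After 11 (send(from=A, to=B, msg='req')): A:[ok] B:[pong,req]
After 12 (send(from=A, to=B, msg='hello')): A:[ok] B:[pong,req,hello]
After 13 (process(A)): A:[] B:[pong,req,hello]

pong,req,hello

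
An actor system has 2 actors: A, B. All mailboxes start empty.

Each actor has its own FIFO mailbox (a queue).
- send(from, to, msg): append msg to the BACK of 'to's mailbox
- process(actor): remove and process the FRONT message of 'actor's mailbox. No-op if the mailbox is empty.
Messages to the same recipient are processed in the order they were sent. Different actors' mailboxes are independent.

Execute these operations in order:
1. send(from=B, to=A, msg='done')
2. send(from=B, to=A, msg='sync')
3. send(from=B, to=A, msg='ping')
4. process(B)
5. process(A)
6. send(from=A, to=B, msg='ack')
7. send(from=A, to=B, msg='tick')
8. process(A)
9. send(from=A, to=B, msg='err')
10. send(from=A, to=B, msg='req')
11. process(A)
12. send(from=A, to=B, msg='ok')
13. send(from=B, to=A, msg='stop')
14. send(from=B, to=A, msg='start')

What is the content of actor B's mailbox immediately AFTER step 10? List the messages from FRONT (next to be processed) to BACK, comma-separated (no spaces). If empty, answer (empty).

After 1 (send(from=B, to=A, msg='done')): A:[done] B:[]
After 2 (send(from=B, to=A, msg='sync')): A:[done,sync] B:[]
After 3 (send(from=B, to=A, msg='ping')): A:[done,sync,ping] B:[]
After 4 (process(B)): A:[done,sync,ping] B:[]
After 5 (process(A)): A:[sync,ping] B:[]
After 6 (send(from=A, to=B, msg='ack')): A:[sync,ping] B:[ack]
After 7 (send(from=A, to=B, msg='tick')): A:[sync,ping] B:[ack,tick]
After 8 (process(A)): A:[ping] B:[ack,tick]
After 9 (send(from=A, to=B, msg='err')): A:[ping] B:[ack,tick,err]
After 10 (send(from=A, to=B, msg='req')): A:[ping] B:[ack,tick,err,req]

ack,tick,err,req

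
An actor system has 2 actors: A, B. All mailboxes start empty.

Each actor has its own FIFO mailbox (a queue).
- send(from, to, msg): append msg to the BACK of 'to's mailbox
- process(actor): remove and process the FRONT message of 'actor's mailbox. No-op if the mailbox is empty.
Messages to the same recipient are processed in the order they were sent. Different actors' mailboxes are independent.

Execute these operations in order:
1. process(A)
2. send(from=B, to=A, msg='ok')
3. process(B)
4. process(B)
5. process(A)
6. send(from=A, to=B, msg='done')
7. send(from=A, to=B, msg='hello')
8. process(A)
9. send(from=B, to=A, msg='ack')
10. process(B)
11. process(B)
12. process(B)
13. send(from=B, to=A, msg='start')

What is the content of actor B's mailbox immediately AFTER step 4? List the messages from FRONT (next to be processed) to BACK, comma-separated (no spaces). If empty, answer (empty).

After 1 (process(A)): A:[] B:[]
After 2 (send(from=B, to=A, msg='ok')): A:[ok] B:[]
After 3 (process(B)): A:[ok] B:[]
After 4 (process(B)): A:[ok] B:[]

(empty)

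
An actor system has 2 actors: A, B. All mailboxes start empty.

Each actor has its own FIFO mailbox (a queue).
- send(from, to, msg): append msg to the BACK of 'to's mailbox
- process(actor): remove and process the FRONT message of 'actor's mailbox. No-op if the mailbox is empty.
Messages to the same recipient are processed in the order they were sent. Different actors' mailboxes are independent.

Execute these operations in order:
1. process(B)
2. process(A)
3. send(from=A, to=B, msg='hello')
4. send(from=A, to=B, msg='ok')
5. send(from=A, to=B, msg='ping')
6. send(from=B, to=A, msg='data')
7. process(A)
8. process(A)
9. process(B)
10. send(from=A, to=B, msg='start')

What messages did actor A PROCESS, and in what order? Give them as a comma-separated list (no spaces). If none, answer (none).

Answer: data

Derivation:
After 1 (process(B)): A:[] B:[]
After 2 (process(A)): A:[] B:[]
After 3 (send(from=A, to=B, msg='hello')): A:[] B:[hello]
After 4 (send(from=A, to=B, msg='ok')): A:[] B:[hello,ok]
After 5 (send(from=A, to=B, msg='ping')): A:[] B:[hello,ok,ping]
After 6 (send(from=B, to=A, msg='data')): A:[data] B:[hello,ok,ping]
After 7 (process(A)): A:[] B:[hello,ok,ping]
After 8 (process(A)): A:[] B:[hello,ok,ping]
After 9 (process(B)): A:[] B:[ok,ping]
After 10 (send(from=A, to=B, msg='start')): A:[] B:[ok,ping,start]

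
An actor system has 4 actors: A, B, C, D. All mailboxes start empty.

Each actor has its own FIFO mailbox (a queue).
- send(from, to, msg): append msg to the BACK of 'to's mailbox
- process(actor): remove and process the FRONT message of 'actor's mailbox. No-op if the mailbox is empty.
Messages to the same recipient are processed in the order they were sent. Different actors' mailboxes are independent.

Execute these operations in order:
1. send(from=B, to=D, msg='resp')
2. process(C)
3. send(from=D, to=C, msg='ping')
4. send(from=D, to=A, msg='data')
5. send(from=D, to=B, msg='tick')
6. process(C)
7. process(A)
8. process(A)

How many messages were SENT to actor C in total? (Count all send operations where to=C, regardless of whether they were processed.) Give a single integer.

Answer: 1

Derivation:
After 1 (send(from=B, to=D, msg='resp')): A:[] B:[] C:[] D:[resp]
After 2 (process(C)): A:[] B:[] C:[] D:[resp]
After 3 (send(from=D, to=C, msg='ping')): A:[] B:[] C:[ping] D:[resp]
After 4 (send(from=D, to=A, msg='data')): A:[data] B:[] C:[ping] D:[resp]
After 5 (send(from=D, to=B, msg='tick')): A:[data] B:[tick] C:[ping] D:[resp]
After 6 (process(C)): A:[data] B:[tick] C:[] D:[resp]
After 7 (process(A)): A:[] B:[tick] C:[] D:[resp]
After 8 (process(A)): A:[] B:[tick] C:[] D:[resp]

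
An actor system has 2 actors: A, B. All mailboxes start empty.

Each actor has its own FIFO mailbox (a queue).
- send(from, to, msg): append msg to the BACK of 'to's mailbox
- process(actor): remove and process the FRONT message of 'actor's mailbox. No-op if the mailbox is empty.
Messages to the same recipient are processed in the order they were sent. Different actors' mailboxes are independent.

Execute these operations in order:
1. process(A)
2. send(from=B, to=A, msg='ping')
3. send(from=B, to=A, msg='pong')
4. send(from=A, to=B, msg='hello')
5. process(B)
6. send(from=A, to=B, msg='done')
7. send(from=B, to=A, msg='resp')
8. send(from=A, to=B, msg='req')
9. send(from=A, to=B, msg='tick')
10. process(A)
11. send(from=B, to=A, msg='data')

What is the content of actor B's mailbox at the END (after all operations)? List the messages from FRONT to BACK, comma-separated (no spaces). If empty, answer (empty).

After 1 (process(A)): A:[] B:[]
After 2 (send(from=B, to=A, msg='ping')): A:[ping] B:[]
After 3 (send(from=B, to=A, msg='pong')): A:[ping,pong] B:[]
After 4 (send(from=A, to=B, msg='hello')): A:[ping,pong] B:[hello]
After 5 (process(B)): A:[ping,pong] B:[]
After 6 (send(from=A, to=B, msg='done')): A:[ping,pong] B:[done]
After 7 (send(from=B, to=A, msg='resp')): A:[ping,pong,resp] B:[done]
After 8 (send(from=A, to=B, msg='req')): A:[ping,pong,resp] B:[done,req]
After 9 (send(from=A, to=B, msg='tick')): A:[ping,pong,resp] B:[done,req,tick]
After 10 (process(A)): A:[pong,resp] B:[done,req,tick]
After 11 (send(from=B, to=A, msg='data')): A:[pong,resp,data] B:[done,req,tick]

Answer: done,req,tick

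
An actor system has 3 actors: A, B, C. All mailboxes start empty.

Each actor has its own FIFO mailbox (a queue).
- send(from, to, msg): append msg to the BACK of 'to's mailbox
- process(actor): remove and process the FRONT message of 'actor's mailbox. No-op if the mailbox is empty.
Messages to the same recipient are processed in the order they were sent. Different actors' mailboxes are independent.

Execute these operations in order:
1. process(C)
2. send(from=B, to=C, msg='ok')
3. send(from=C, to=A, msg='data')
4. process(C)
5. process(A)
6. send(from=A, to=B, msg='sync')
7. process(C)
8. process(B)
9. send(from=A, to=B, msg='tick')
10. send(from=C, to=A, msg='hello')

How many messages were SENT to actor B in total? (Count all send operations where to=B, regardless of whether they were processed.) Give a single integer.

After 1 (process(C)): A:[] B:[] C:[]
After 2 (send(from=B, to=C, msg='ok')): A:[] B:[] C:[ok]
After 3 (send(from=C, to=A, msg='data')): A:[data] B:[] C:[ok]
After 4 (process(C)): A:[data] B:[] C:[]
After 5 (process(A)): A:[] B:[] C:[]
After 6 (send(from=A, to=B, msg='sync')): A:[] B:[sync] C:[]
After 7 (process(C)): A:[] B:[sync] C:[]
After 8 (process(B)): A:[] B:[] C:[]
After 9 (send(from=A, to=B, msg='tick')): A:[] B:[tick] C:[]
After 10 (send(from=C, to=A, msg='hello')): A:[hello] B:[tick] C:[]

Answer: 2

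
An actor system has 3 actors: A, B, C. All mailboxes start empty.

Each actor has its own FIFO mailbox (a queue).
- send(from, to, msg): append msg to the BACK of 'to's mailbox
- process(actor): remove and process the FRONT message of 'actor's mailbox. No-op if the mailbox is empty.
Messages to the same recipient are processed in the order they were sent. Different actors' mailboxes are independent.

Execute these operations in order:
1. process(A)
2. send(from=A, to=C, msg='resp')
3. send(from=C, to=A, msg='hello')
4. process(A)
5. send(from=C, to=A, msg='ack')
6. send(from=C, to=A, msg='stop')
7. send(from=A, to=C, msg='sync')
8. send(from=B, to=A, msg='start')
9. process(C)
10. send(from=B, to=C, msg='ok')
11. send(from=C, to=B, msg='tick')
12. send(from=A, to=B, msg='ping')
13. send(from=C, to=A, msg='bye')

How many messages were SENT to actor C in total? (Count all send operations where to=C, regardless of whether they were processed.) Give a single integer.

After 1 (process(A)): A:[] B:[] C:[]
After 2 (send(from=A, to=C, msg='resp')): A:[] B:[] C:[resp]
After 3 (send(from=C, to=A, msg='hello')): A:[hello] B:[] C:[resp]
After 4 (process(A)): A:[] B:[] C:[resp]
After 5 (send(from=C, to=A, msg='ack')): A:[ack] B:[] C:[resp]
After 6 (send(from=C, to=A, msg='stop')): A:[ack,stop] B:[] C:[resp]
After 7 (send(from=A, to=C, msg='sync')): A:[ack,stop] B:[] C:[resp,sync]
After 8 (send(from=B, to=A, msg='start')): A:[ack,stop,start] B:[] C:[resp,sync]
After 9 (process(C)): A:[ack,stop,start] B:[] C:[sync]
After 10 (send(from=B, to=C, msg='ok')): A:[ack,stop,start] B:[] C:[sync,ok]
After 11 (send(from=C, to=B, msg='tick')): A:[ack,stop,start] B:[tick] C:[sync,ok]
After 12 (send(from=A, to=B, msg='ping')): A:[ack,stop,start] B:[tick,ping] C:[sync,ok]
After 13 (send(from=C, to=A, msg='bye')): A:[ack,stop,start,bye] B:[tick,ping] C:[sync,ok]

Answer: 3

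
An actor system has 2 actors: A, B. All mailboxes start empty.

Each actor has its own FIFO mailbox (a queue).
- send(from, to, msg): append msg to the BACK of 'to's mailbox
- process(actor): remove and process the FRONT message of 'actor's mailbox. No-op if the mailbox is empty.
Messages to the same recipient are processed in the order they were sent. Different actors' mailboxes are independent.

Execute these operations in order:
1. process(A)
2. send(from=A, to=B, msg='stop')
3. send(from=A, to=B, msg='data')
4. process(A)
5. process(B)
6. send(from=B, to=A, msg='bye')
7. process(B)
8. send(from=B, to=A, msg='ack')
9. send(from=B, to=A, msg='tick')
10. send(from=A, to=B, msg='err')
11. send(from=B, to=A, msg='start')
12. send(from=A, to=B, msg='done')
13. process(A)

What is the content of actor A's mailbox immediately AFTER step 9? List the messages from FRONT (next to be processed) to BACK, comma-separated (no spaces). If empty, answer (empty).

After 1 (process(A)): A:[] B:[]
After 2 (send(from=A, to=B, msg='stop')): A:[] B:[stop]
After 3 (send(from=A, to=B, msg='data')): A:[] B:[stop,data]
After 4 (process(A)): A:[] B:[stop,data]
After 5 (process(B)): A:[] B:[data]
After 6 (send(from=B, to=A, msg='bye')): A:[bye] B:[data]
After 7 (process(B)): A:[bye] B:[]
After 8 (send(from=B, to=A, msg='ack')): A:[bye,ack] B:[]
After 9 (send(from=B, to=A, msg='tick')): A:[bye,ack,tick] B:[]

bye,ack,tick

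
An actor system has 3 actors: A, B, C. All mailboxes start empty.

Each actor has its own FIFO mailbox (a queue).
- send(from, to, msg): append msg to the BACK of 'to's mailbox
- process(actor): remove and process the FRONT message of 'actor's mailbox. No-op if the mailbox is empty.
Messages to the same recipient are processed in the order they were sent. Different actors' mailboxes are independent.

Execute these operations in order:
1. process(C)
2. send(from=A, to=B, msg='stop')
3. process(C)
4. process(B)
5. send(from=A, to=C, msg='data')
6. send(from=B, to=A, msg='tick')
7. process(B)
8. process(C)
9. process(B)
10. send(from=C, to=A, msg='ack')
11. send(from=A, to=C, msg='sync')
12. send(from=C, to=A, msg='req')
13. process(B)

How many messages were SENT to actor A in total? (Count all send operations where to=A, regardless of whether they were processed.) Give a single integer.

Answer: 3

Derivation:
After 1 (process(C)): A:[] B:[] C:[]
After 2 (send(from=A, to=B, msg='stop')): A:[] B:[stop] C:[]
After 3 (process(C)): A:[] B:[stop] C:[]
After 4 (process(B)): A:[] B:[] C:[]
After 5 (send(from=A, to=C, msg='data')): A:[] B:[] C:[data]
After 6 (send(from=B, to=A, msg='tick')): A:[tick] B:[] C:[data]
After 7 (process(B)): A:[tick] B:[] C:[data]
After 8 (process(C)): A:[tick] B:[] C:[]
After 9 (process(B)): A:[tick] B:[] C:[]
After 10 (send(from=C, to=A, msg='ack')): A:[tick,ack] B:[] C:[]
After 11 (send(from=A, to=C, msg='sync')): A:[tick,ack] B:[] C:[sync]
After 12 (send(from=C, to=A, msg='req')): A:[tick,ack,req] B:[] C:[sync]
After 13 (process(B)): A:[tick,ack,req] B:[] C:[sync]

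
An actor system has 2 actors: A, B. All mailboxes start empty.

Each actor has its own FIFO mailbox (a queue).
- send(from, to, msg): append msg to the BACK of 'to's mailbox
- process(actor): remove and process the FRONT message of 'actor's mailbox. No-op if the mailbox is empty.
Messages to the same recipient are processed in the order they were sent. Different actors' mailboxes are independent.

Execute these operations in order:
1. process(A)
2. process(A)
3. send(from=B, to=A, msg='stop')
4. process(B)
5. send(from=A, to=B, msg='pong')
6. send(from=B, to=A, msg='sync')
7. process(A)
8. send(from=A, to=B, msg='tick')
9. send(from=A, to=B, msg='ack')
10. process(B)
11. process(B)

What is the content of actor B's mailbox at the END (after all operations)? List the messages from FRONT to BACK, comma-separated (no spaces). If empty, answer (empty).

After 1 (process(A)): A:[] B:[]
After 2 (process(A)): A:[] B:[]
After 3 (send(from=B, to=A, msg='stop')): A:[stop] B:[]
After 4 (process(B)): A:[stop] B:[]
After 5 (send(from=A, to=B, msg='pong')): A:[stop] B:[pong]
After 6 (send(from=B, to=A, msg='sync')): A:[stop,sync] B:[pong]
After 7 (process(A)): A:[sync] B:[pong]
After 8 (send(from=A, to=B, msg='tick')): A:[sync] B:[pong,tick]
After 9 (send(from=A, to=B, msg='ack')): A:[sync] B:[pong,tick,ack]
After 10 (process(B)): A:[sync] B:[tick,ack]
After 11 (process(B)): A:[sync] B:[ack]

Answer: ack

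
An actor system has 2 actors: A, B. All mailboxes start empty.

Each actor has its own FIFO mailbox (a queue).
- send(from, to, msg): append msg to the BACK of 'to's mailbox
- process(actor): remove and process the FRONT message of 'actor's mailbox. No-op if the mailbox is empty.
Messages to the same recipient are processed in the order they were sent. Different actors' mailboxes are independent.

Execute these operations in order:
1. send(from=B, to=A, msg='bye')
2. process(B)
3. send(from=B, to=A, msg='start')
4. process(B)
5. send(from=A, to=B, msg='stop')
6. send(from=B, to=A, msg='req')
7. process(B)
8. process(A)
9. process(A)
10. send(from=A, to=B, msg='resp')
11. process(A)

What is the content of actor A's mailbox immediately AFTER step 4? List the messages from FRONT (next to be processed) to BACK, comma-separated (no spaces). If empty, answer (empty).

After 1 (send(from=B, to=A, msg='bye')): A:[bye] B:[]
After 2 (process(B)): A:[bye] B:[]
After 3 (send(from=B, to=A, msg='start')): A:[bye,start] B:[]
After 4 (process(B)): A:[bye,start] B:[]

bye,start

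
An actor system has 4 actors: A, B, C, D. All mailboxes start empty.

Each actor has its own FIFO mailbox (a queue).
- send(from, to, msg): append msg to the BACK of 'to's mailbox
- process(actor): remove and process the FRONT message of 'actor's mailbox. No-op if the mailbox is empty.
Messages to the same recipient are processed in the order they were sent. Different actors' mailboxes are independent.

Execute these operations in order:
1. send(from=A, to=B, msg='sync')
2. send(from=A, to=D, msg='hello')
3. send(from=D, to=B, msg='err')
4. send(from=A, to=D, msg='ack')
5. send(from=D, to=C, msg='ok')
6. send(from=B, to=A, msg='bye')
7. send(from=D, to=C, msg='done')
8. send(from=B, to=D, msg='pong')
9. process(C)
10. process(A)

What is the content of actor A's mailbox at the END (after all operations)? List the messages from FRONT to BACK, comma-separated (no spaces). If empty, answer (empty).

After 1 (send(from=A, to=B, msg='sync')): A:[] B:[sync] C:[] D:[]
After 2 (send(from=A, to=D, msg='hello')): A:[] B:[sync] C:[] D:[hello]
After 3 (send(from=D, to=B, msg='err')): A:[] B:[sync,err] C:[] D:[hello]
After 4 (send(from=A, to=D, msg='ack')): A:[] B:[sync,err] C:[] D:[hello,ack]
After 5 (send(from=D, to=C, msg='ok')): A:[] B:[sync,err] C:[ok] D:[hello,ack]
After 6 (send(from=B, to=A, msg='bye')): A:[bye] B:[sync,err] C:[ok] D:[hello,ack]
After 7 (send(from=D, to=C, msg='done')): A:[bye] B:[sync,err] C:[ok,done] D:[hello,ack]
After 8 (send(from=B, to=D, msg='pong')): A:[bye] B:[sync,err] C:[ok,done] D:[hello,ack,pong]
After 9 (process(C)): A:[bye] B:[sync,err] C:[done] D:[hello,ack,pong]
After 10 (process(A)): A:[] B:[sync,err] C:[done] D:[hello,ack,pong]

Answer: (empty)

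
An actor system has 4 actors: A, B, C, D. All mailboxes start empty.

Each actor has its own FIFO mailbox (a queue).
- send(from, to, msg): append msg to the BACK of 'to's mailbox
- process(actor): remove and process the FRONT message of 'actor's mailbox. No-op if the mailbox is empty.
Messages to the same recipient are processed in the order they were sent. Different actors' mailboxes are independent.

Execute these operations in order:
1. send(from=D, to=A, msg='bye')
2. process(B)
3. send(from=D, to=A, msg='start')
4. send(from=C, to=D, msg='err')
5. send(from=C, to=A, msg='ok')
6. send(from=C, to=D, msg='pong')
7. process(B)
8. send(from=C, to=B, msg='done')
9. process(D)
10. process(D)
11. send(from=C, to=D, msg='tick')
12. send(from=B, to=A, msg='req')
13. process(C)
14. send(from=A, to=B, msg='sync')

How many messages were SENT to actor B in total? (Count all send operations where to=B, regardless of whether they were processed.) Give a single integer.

After 1 (send(from=D, to=A, msg='bye')): A:[bye] B:[] C:[] D:[]
After 2 (process(B)): A:[bye] B:[] C:[] D:[]
After 3 (send(from=D, to=A, msg='start')): A:[bye,start] B:[] C:[] D:[]
After 4 (send(from=C, to=D, msg='err')): A:[bye,start] B:[] C:[] D:[err]
After 5 (send(from=C, to=A, msg='ok')): A:[bye,start,ok] B:[] C:[] D:[err]
After 6 (send(from=C, to=D, msg='pong')): A:[bye,start,ok] B:[] C:[] D:[err,pong]
After 7 (process(B)): A:[bye,start,ok] B:[] C:[] D:[err,pong]
After 8 (send(from=C, to=B, msg='done')): A:[bye,start,ok] B:[done] C:[] D:[err,pong]
After 9 (process(D)): A:[bye,start,ok] B:[done] C:[] D:[pong]
After 10 (process(D)): A:[bye,start,ok] B:[done] C:[] D:[]
After 11 (send(from=C, to=D, msg='tick')): A:[bye,start,ok] B:[done] C:[] D:[tick]
After 12 (send(from=B, to=A, msg='req')): A:[bye,start,ok,req] B:[done] C:[] D:[tick]
After 13 (process(C)): A:[bye,start,ok,req] B:[done] C:[] D:[tick]
After 14 (send(from=A, to=B, msg='sync')): A:[bye,start,ok,req] B:[done,sync] C:[] D:[tick]

Answer: 2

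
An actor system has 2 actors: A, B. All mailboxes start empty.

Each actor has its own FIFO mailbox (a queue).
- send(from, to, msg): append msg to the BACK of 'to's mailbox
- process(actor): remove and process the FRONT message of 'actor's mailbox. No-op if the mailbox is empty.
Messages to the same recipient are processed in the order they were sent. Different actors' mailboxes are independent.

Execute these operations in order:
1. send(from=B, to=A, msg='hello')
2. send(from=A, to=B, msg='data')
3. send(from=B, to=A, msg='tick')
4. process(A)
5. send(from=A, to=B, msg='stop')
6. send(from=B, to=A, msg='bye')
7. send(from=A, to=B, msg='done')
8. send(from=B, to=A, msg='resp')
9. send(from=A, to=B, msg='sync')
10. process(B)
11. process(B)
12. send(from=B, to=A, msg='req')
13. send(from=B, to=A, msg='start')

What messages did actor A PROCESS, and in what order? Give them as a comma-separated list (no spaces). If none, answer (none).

After 1 (send(from=B, to=A, msg='hello')): A:[hello] B:[]
After 2 (send(from=A, to=B, msg='data')): A:[hello] B:[data]
After 3 (send(from=B, to=A, msg='tick')): A:[hello,tick] B:[data]
After 4 (process(A)): A:[tick] B:[data]
After 5 (send(from=A, to=B, msg='stop')): A:[tick] B:[data,stop]
After 6 (send(from=B, to=A, msg='bye')): A:[tick,bye] B:[data,stop]
After 7 (send(from=A, to=B, msg='done')): A:[tick,bye] B:[data,stop,done]
After 8 (send(from=B, to=A, msg='resp')): A:[tick,bye,resp] B:[data,stop,done]
After 9 (send(from=A, to=B, msg='sync')): A:[tick,bye,resp] B:[data,stop,done,sync]
After 10 (process(B)): A:[tick,bye,resp] B:[stop,done,sync]
After 11 (process(B)): A:[tick,bye,resp] B:[done,sync]
After 12 (send(from=B, to=A, msg='req')): A:[tick,bye,resp,req] B:[done,sync]
After 13 (send(from=B, to=A, msg='start')): A:[tick,bye,resp,req,start] B:[done,sync]

Answer: hello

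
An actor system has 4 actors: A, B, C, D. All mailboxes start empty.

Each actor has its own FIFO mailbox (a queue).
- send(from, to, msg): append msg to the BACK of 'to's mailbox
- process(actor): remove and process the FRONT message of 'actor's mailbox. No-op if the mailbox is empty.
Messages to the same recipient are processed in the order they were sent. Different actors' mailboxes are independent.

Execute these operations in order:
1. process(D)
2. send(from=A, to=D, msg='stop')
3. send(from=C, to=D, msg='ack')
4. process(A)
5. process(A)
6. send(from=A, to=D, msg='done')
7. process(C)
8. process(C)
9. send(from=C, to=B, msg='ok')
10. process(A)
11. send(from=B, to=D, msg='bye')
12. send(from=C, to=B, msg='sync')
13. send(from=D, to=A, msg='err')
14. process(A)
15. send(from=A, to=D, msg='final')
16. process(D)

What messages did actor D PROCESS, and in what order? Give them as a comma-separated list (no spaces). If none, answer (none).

After 1 (process(D)): A:[] B:[] C:[] D:[]
After 2 (send(from=A, to=D, msg='stop')): A:[] B:[] C:[] D:[stop]
After 3 (send(from=C, to=D, msg='ack')): A:[] B:[] C:[] D:[stop,ack]
After 4 (process(A)): A:[] B:[] C:[] D:[stop,ack]
After 5 (process(A)): A:[] B:[] C:[] D:[stop,ack]
After 6 (send(from=A, to=D, msg='done')): A:[] B:[] C:[] D:[stop,ack,done]
After 7 (process(C)): A:[] B:[] C:[] D:[stop,ack,done]
After 8 (process(C)): A:[] B:[] C:[] D:[stop,ack,done]
After 9 (send(from=C, to=B, msg='ok')): A:[] B:[ok] C:[] D:[stop,ack,done]
After 10 (process(A)): A:[] B:[ok] C:[] D:[stop,ack,done]
After 11 (send(from=B, to=D, msg='bye')): A:[] B:[ok] C:[] D:[stop,ack,done,bye]
After 12 (send(from=C, to=B, msg='sync')): A:[] B:[ok,sync] C:[] D:[stop,ack,done,bye]
After 13 (send(from=D, to=A, msg='err')): A:[err] B:[ok,sync] C:[] D:[stop,ack,done,bye]
After 14 (process(A)): A:[] B:[ok,sync] C:[] D:[stop,ack,done,bye]
After 15 (send(from=A, to=D, msg='final')): A:[] B:[ok,sync] C:[] D:[stop,ack,done,bye,final]
After 16 (process(D)): A:[] B:[ok,sync] C:[] D:[ack,done,bye,final]

Answer: stop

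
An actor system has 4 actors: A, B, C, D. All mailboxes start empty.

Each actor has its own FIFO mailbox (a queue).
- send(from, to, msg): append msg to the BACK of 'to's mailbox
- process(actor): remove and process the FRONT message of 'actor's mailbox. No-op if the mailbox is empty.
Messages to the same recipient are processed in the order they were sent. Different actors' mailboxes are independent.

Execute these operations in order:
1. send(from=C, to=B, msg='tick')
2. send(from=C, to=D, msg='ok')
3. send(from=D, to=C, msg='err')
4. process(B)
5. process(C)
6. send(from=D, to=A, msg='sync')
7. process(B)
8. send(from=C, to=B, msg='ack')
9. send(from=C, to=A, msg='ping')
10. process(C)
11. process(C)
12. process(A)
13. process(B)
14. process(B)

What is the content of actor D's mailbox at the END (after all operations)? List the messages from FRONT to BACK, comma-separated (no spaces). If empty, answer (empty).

After 1 (send(from=C, to=B, msg='tick')): A:[] B:[tick] C:[] D:[]
After 2 (send(from=C, to=D, msg='ok')): A:[] B:[tick] C:[] D:[ok]
After 3 (send(from=D, to=C, msg='err')): A:[] B:[tick] C:[err] D:[ok]
After 4 (process(B)): A:[] B:[] C:[err] D:[ok]
After 5 (process(C)): A:[] B:[] C:[] D:[ok]
After 6 (send(from=D, to=A, msg='sync')): A:[sync] B:[] C:[] D:[ok]
After 7 (process(B)): A:[sync] B:[] C:[] D:[ok]
After 8 (send(from=C, to=B, msg='ack')): A:[sync] B:[ack] C:[] D:[ok]
After 9 (send(from=C, to=A, msg='ping')): A:[sync,ping] B:[ack] C:[] D:[ok]
After 10 (process(C)): A:[sync,ping] B:[ack] C:[] D:[ok]
After 11 (process(C)): A:[sync,ping] B:[ack] C:[] D:[ok]
After 12 (process(A)): A:[ping] B:[ack] C:[] D:[ok]
After 13 (process(B)): A:[ping] B:[] C:[] D:[ok]
After 14 (process(B)): A:[ping] B:[] C:[] D:[ok]

Answer: ok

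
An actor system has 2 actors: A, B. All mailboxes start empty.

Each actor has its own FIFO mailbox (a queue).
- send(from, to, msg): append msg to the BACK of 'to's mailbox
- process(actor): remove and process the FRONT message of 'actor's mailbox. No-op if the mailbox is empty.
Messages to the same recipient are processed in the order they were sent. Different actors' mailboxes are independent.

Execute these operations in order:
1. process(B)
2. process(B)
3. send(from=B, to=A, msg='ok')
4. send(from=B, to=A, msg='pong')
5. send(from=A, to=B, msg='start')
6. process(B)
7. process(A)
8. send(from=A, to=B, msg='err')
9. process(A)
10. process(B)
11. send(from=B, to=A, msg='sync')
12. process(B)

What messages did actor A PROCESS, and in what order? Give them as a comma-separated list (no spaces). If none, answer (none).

After 1 (process(B)): A:[] B:[]
After 2 (process(B)): A:[] B:[]
After 3 (send(from=B, to=A, msg='ok')): A:[ok] B:[]
After 4 (send(from=B, to=A, msg='pong')): A:[ok,pong] B:[]
After 5 (send(from=A, to=B, msg='start')): A:[ok,pong] B:[start]
After 6 (process(B)): A:[ok,pong] B:[]
After 7 (process(A)): A:[pong] B:[]
After 8 (send(from=A, to=B, msg='err')): A:[pong] B:[err]
After 9 (process(A)): A:[] B:[err]
After 10 (process(B)): A:[] B:[]
After 11 (send(from=B, to=A, msg='sync')): A:[sync] B:[]
After 12 (process(B)): A:[sync] B:[]

Answer: ok,pong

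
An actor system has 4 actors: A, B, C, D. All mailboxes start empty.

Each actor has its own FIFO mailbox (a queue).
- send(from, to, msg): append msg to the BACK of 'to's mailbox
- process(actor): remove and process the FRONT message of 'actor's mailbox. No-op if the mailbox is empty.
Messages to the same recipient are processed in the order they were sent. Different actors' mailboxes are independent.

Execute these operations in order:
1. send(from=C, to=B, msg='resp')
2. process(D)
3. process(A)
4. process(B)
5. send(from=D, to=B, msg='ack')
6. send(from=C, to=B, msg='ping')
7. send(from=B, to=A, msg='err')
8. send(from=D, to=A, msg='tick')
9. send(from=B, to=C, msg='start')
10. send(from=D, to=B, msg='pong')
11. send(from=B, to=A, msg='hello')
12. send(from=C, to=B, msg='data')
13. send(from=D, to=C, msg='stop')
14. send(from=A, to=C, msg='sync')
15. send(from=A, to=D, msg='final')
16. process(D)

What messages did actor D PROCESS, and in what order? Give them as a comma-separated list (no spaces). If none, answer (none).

Answer: final

Derivation:
After 1 (send(from=C, to=B, msg='resp')): A:[] B:[resp] C:[] D:[]
After 2 (process(D)): A:[] B:[resp] C:[] D:[]
After 3 (process(A)): A:[] B:[resp] C:[] D:[]
After 4 (process(B)): A:[] B:[] C:[] D:[]
After 5 (send(from=D, to=B, msg='ack')): A:[] B:[ack] C:[] D:[]
After 6 (send(from=C, to=B, msg='ping')): A:[] B:[ack,ping] C:[] D:[]
After 7 (send(from=B, to=A, msg='err')): A:[err] B:[ack,ping] C:[] D:[]
After 8 (send(from=D, to=A, msg='tick')): A:[err,tick] B:[ack,ping] C:[] D:[]
After 9 (send(from=B, to=C, msg='start')): A:[err,tick] B:[ack,ping] C:[start] D:[]
After 10 (send(from=D, to=B, msg='pong')): A:[err,tick] B:[ack,ping,pong] C:[start] D:[]
After 11 (send(from=B, to=A, msg='hello')): A:[err,tick,hello] B:[ack,ping,pong] C:[start] D:[]
After 12 (send(from=C, to=B, msg='data')): A:[err,tick,hello] B:[ack,ping,pong,data] C:[start] D:[]
After 13 (send(from=D, to=C, msg='stop')): A:[err,tick,hello] B:[ack,ping,pong,data] C:[start,stop] D:[]
After 14 (send(from=A, to=C, msg='sync')): A:[err,tick,hello] B:[ack,ping,pong,data] C:[start,stop,sync] D:[]
After 15 (send(from=A, to=D, msg='final')): A:[err,tick,hello] B:[ack,ping,pong,data] C:[start,stop,sync] D:[final]
After 16 (process(D)): A:[err,tick,hello] B:[ack,ping,pong,data] C:[start,stop,sync] D:[]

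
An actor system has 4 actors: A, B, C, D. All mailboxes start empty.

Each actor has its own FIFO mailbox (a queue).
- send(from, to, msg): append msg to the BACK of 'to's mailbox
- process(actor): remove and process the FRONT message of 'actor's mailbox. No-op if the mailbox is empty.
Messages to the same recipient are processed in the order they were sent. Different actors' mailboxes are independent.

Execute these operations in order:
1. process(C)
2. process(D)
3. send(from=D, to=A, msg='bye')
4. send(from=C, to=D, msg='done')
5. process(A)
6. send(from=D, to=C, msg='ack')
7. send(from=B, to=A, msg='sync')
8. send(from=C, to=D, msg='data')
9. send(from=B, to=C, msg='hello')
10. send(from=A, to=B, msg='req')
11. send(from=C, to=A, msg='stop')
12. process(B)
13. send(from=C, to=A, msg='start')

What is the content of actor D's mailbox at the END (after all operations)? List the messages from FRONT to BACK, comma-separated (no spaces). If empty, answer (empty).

Answer: done,data

Derivation:
After 1 (process(C)): A:[] B:[] C:[] D:[]
After 2 (process(D)): A:[] B:[] C:[] D:[]
After 3 (send(from=D, to=A, msg='bye')): A:[bye] B:[] C:[] D:[]
After 4 (send(from=C, to=D, msg='done')): A:[bye] B:[] C:[] D:[done]
After 5 (process(A)): A:[] B:[] C:[] D:[done]
After 6 (send(from=D, to=C, msg='ack')): A:[] B:[] C:[ack] D:[done]
After 7 (send(from=B, to=A, msg='sync')): A:[sync] B:[] C:[ack] D:[done]
After 8 (send(from=C, to=D, msg='data')): A:[sync] B:[] C:[ack] D:[done,data]
After 9 (send(from=B, to=C, msg='hello')): A:[sync] B:[] C:[ack,hello] D:[done,data]
After 10 (send(from=A, to=B, msg='req')): A:[sync] B:[req] C:[ack,hello] D:[done,data]
After 11 (send(from=C, to=A, msg='stop')): A:[sync,stop] B:[req] C:[ack,hello] D:[done,data]
After 12 (process(B)): A:[sync,stop] B:[] C:[ack,hello] D:[done,data]
After 13 (send(from=C, to=A, msg='start')): A:[sync,stop,start] B:[] C:[ack,hello] D:[done,data]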